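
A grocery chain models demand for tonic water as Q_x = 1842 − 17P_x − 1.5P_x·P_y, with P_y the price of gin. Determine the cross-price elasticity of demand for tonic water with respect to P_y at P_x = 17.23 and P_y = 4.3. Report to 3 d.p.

-0.077

At P_x = 17.23 and P_y = 4.3: Q_x = 1437.957.
∂Q_x/∂P_y = -1.5P_x = -1.5(17.23) = -25.8450.
ε = (∂Q_x/∂P_y)(P_y/Q_x) = -25.8450 × (4.3/1437.957) ≈ -0.077.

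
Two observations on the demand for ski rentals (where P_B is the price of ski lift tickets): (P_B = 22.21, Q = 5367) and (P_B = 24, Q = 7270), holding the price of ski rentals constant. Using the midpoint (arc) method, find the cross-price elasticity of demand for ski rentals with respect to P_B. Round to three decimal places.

ΔQ_A = 7270 − 5367 = 1903; ΔP_B = 24 − 22.21 = 1.79.
Midpoints: Q̄_A = 6318.5, P̄_B = 23.11.
ε = (ΔQ_A/Q̄_A)/(ΔP_B/P̄_B) = (1903/6318.5)/(1.79/23.11) ≈ 3.888.
ε > 0: ski rentals and ski lift tickets are substitutes.

3.888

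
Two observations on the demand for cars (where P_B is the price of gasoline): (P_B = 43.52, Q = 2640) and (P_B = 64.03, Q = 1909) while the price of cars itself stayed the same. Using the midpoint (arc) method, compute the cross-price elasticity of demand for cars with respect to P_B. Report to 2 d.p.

-0.84

ΔQ_A = 1909 − 2640 = -731; ΔP_B = 64.03 − 43.52 = 20.51.
Midpoints: Q̄_A = 2274.5, P̄_B = 53.78.
ε = (ΔQ_A/Q̄_A)/(ΔP_B/P̄_B) = (-731/2274.5)/(20.51/53.78) ≈ -0.84.
ε < 0: cars and gasoline are complements.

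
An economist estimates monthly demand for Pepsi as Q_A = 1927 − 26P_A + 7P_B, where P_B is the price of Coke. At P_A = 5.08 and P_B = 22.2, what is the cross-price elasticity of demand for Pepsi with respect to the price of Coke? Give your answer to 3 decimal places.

0.080

At P_A = 5.08 and P_B = 22.2: Q_A = 1950.32.
∂Q_A/∂P_B = 7.
ε = (∂Q_A/∂P_B)(P_B/Q_A) = 7 × (22.2/1950.32) ≈ 0.080.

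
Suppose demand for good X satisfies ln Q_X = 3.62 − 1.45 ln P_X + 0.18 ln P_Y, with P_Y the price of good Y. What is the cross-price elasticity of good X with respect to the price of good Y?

In a log-linear (constant-elasticity) demand function, the coefficient on ln P_Y is the cross-price elasticity.
ε = 0.18. Positive, so good X and good Y are substitutes.

0.18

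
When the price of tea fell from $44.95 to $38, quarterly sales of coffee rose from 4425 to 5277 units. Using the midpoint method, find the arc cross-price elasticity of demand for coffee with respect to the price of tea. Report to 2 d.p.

-1.05

ΔQ_A = 5277 − 4425 = 852; ΔP_B = 38 − 44.95 = -6.95.
Midpoints: Q̄_A = 4851.0, P̄_B = 41.48.
ε = (ΔQ_A/Q̄_A)/(ΔP_B/P̄_B) = (852/4851.0)/(-6.95/41.48) ≈ -1.05.
ε < 0: coffee and tea are complements.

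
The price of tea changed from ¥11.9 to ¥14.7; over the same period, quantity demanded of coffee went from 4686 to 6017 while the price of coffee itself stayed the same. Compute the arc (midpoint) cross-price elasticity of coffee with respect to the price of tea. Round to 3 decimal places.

ΔQ_A = 6017 − 4686 = 1331; ΔP_B = 14.7 − 11.9 = 2.8.
Midpoints: Q̄_A = 5351.5, P̄_B = 13.30.
ε = (ΔQ_A/Q̄_A)/(ΔP_B/P̄_B) = (1331/5351.5)/(2.8/13.30) ≈ 1.181.
ε > 0: coffee and tea are substitutes.

1.181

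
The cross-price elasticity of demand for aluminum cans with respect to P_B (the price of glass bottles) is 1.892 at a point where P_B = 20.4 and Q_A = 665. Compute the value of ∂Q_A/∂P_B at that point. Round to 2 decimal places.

61.68

ε = (∂Q_A/∂P_B)·(P_B/Q_A) ⇒ ∂Q_A/∂P_B = ε·Q_A/P_B = 1.892 × 665/20.4 ≈ 61.68.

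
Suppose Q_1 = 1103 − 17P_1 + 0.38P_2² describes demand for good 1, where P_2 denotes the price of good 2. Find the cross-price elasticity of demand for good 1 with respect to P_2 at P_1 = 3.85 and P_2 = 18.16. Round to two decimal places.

At P_1 = 3.85 and P_2 = 18.16: Q_1 = 1162.869.
∂Q_1/∂P_2 = 0.76P_2 = 0.76(18.16) = 13.8016.
ε = (∂Q_1/∂P_2)(P_2/Q_1) = 13.8016 × (18.16/1162.869) ≈ 0.22.

0.22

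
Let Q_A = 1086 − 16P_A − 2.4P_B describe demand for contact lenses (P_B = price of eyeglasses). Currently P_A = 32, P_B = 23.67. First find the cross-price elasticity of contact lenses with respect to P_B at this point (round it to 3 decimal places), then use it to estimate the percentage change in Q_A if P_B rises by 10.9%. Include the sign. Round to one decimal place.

At P_A = 32, P_B = 23.67: Q_A = 517.192.
∂Q_A/∂P_B = -2.4.
ε = (∂Q_A/∂P_B)(P_B/Q_A) = -2.4000 × 23.67/517.192 ≈ -0.110.
%ΔQ_A ≈ ε × %ΔP_B = -0.110 × (10.9%) = -1.2%.

-1.2%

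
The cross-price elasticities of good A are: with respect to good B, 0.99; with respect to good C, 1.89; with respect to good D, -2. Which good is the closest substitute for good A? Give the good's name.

Substitutes have ε > 0. Among the positive values, 1.89 (good C) is largest.

good C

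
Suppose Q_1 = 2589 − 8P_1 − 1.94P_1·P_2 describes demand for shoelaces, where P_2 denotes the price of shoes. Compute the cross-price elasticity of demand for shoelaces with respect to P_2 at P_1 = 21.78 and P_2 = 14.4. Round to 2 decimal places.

At P_1 = 21.78 and P_2 = 14.4: Q_1 = 1806.314.
∂Q_1/∂P_2 = -1.94P_1 = -1.94(21.78) = -42.2532.
ε = (∂Q_1/∂P_2)(P_2/Q_1) = -42.2532 × (14.4/1806.314) ≈ -0.34.

-0.34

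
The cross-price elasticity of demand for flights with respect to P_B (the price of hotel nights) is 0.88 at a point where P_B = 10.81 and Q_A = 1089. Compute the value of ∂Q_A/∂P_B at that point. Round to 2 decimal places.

ε = (∂Q_A/∂P_B)·(P_B/Q_A) ⇒ ∂Q_A/∂P_B = ε·Q_A/P_B = 0.88 × 1089/10.81 ≈ 88.65.

88.65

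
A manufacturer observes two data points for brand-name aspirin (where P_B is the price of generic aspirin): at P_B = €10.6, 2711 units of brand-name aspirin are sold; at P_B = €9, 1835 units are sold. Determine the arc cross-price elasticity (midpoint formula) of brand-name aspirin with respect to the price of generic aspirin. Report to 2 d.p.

ΔQ_A = 1835 − 2711 = -876; ΔP_B = 9 − 10.6 = -1.6.
Midpoints: Q̄_A = 2273.0, P̄_B = 9.80.
ε = (ΔQ_A/Q̄_A)/(ΔP_B/P̄_B) = (-876/2273.0)/(-1.6/9.80) ≈ 2.36.

2.36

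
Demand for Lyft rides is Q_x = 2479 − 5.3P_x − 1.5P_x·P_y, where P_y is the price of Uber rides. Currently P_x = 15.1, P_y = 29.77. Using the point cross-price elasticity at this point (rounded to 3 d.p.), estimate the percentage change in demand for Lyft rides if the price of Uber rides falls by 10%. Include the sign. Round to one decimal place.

3.9%

At P_x = 15.1, P_y = 29.77: Q_x = 1724.679.
∂Q_x/∂P_y = -1.5P_x = -22.6500.
ε = (∂Q_x/∂P_y)(P_y/Q_x) = -22.6500 × 29.77/1724.679 ≈ -0.391.
%ΔQ_x ≈ ε × %ΔP_y = -0.391 × (-10%) = 3.9%.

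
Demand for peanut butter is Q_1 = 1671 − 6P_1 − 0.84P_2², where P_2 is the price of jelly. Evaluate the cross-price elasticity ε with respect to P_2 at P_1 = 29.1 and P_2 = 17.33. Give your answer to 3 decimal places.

At P_1 = 29.1 and P_2 = 17.33: Q_1 = 1244.124.
∂Q_1/∂P_2 = -1.68P_2 = -1.68(17.33) = -29.1144.
ε = (∂Q_1/∂P_2)(P_2/Q_1) = -29.1144 × (17.33/1244.124) ≈ -0.406.
ε < 0: complements.

-0.406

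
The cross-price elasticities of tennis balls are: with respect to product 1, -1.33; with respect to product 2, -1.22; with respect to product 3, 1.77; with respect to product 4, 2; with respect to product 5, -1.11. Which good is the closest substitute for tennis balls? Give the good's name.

Substitutes have ε > 0. Among the positive values, 2 (product 4) is largest.

product 4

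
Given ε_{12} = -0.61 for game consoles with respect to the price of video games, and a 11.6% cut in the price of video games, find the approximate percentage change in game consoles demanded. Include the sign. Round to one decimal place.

%ΔQ ≈ ε × %ΔP of video games = -0.61 × (-11.6%) = 7.1%.
Demand for game consoles rises by about 7.1%.

7.1%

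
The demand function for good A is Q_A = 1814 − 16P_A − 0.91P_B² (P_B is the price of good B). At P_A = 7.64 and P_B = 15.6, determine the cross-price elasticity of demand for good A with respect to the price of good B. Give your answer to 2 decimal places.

At P_A = 7.64 and P_B = 15.6: Q_A = 1470.302.
∂Q_A/∂P_B = -1.82P_B = -1.82(15.6) = -28.3920.
ε = (∂Q_A/∂P_B)(P_B/Q_A) = -28.3920 × (15.6/1470.302) ≈ -0.30.

-0.30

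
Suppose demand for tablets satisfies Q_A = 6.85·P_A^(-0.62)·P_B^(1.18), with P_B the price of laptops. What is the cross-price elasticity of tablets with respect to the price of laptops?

1.18

In a log-linear (constant-elasticity) demand function, the coefficient on the exponent of P_B is the cross-price elasticity.
ε = 1.18. Positive, so tablets and laptops are substitutes.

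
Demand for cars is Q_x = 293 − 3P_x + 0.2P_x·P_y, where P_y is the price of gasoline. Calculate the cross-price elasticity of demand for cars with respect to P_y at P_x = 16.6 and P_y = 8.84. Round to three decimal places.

At P_x = 16.6 and P_y = 8.84: Q_x = 272.549.
∂Q_x/∂P_y = 0.2P_x = 0.2(16.6) = 3.3200.
ε = (∂Q_x/∂P_y)(P_y/Q_x) = 3.3200 × (8.84/272.549) ≈ 0.108.

0.108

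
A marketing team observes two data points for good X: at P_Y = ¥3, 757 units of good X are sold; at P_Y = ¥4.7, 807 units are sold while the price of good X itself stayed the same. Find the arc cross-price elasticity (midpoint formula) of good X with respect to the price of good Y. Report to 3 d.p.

0.145

ΔQ_X = 807 − 757 = 50; ΔP_Y = 4.7 − 3 = 1.7.
Midpoints: Q̄_X = 782.0, P̄_Y = 3.85.
ε = (ΔQ_X/Q̄_X)/(ΔP_Y/P̄_Y) = (50/782.0)/(1.7/3.85) ≈ 0.145.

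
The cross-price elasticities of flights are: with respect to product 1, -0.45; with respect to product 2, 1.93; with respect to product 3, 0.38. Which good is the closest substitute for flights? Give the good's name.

Substitutes have ε > 0. Among the positive values, 1.93 (product 2) is largest.

product 2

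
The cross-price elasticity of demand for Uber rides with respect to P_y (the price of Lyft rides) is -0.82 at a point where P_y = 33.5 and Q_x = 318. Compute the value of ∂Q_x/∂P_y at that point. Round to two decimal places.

ε = (∂Q_x/∂P_y)·(P_y/Q_x) ⇒ ∂Q_x/∂P_y = ε·Q_x/P_y = -0.82 × 318/33.5 ≈ -7.78.

-7.78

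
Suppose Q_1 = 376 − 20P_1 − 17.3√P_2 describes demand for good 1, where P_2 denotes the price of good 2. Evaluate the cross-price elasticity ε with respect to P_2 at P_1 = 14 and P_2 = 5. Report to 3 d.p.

At P_1 = 14 and P_2 = 5: Q_1 = 57.316.
∂Q_1/∂P_2 = -17.3/(2√P_2) = -17.3/(2√5) = -3.8684.
ε = (∂Q_1/∂P_2)(P_2/Q_1) = -3.8684 × (5/57.316) ≈ -0.337.
ε < 0: complements.

-0.337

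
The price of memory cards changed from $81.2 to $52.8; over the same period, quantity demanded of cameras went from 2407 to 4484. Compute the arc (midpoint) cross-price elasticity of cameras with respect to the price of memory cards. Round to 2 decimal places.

ΔQ_A = 4484 − 2407 = 2077; ΔP_B = 52.8 − 81.2 = -28.4.
Midpoints: Q̄_A = 3445.5, P̄_B = 67.00.
ε = (ΔQ_A/Q̄_A)/(ΔP_B/P̄_B) = (2077/3445.5)/(-28.4/67.00) ≈ -1.42.

-1.42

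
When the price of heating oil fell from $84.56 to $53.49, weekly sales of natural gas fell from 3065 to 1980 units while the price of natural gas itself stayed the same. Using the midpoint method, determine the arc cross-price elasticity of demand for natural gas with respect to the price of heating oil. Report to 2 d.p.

ΔQ_A = 1980 − 3065 = -1085; ΔP_B = 53.49 − 84.56 = -31.07.
Midpoints: Q̄_A = 2522.5, P̄_B = 69.03.
ε = (ΔQ_A/Q̄_A)/(ΔP_B/P̄_B) = (-1085/2522.5)/(-31.07/69.03) ≈ 0.96.

0.96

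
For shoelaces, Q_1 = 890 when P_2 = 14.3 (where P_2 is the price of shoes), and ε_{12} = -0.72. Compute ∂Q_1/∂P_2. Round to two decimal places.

-44.81

ε = (∂Q_1/∂P_2)·(P_2/Q_1) ⇒ ∂Q_1/∂P_2 = ε·Q_1/P_2 = -0.72 × 890/14.3 ≈ -44.81.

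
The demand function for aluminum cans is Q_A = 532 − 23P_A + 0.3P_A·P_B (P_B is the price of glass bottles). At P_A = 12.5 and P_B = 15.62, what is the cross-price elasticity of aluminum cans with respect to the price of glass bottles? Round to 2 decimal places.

0.19

At P_A = 12.5 and P_B = 15.62: Q_A = 303.075.
∂Q_A/∂P_B = 0.3P_A = 0.3(12.5) = 3.7500.
ε = (∂Q_A/∂P_B)(P_B/Q_A) = 3.7500 × (15.62/303.075) ≈ 0.19.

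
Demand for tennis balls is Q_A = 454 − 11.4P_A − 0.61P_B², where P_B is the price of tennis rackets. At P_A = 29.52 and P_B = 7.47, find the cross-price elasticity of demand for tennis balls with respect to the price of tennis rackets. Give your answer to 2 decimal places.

At P_A = 29.52 and P_B = 7.47: Q_A = 83.433.
∂Q_A/∂P_B = -1.22P_B = -1.22(7.47) = -9.1134.
ε = (∂Q_A/∂P_B)(P_B/Q_A) = -9.1134 × (7.47/83.433) ≈ -0.82.

-0.82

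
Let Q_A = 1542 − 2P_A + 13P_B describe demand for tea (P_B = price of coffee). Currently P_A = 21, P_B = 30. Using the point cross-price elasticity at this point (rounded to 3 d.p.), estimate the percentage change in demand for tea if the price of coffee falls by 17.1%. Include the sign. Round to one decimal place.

At P_A = 21, P_B = 30: Q_A = 1890.
∂Q_A/∂P_B = 13.
ε = (∂Q_A/∂P_B)(P_B/Q_A) = 13.0000 × 30/1890 ≈ 0.206.
%ΔQ_A ≈ ε × %ΔP_B = 0.206 × (-17.1%) = -3.5%.

-3.5%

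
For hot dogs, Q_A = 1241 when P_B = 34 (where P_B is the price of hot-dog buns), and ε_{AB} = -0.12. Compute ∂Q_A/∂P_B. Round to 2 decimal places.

ε = (∂Q_A/∂P_B)·(P_B/Q_A) ⇒ ∂Q_A/∂P_B = ε·Q_A/P_B = -0.12 × 1241/34 ≈ -4.38.

-4.38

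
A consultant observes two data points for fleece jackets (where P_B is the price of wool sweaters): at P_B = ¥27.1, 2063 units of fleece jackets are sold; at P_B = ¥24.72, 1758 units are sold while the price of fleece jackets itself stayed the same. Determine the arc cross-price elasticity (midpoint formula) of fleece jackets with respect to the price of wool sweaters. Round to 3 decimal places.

1.738

ΔQ_A = 1758 − 2063 = -305; ΔP_B = 24.72 − 27.1 = -2.38.
Midpoints: Q̄_A = 1910.5, P̄_B = 25.91.
ε = (ΔQ_A/Q̄_A)/(ΔP_B/P̄_B) = (-305/1910.5)/(-2.38/25.91) ≈ 1.738.
ε > 0: fleece jackets and wool sweaters are substitutes.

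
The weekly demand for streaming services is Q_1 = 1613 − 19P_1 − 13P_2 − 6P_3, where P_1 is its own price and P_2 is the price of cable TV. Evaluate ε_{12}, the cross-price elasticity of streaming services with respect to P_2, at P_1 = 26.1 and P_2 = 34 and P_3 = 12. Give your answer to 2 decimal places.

-0.73

At P_1 = 26.1 and P_2 = 34 and P_3 = 12: Q_1 = 603.1.
∂Q_1/∂P_2 = -13.
ε = (∂Q_1/∂P_2)(P_2/Q_1) = -13 × (34/603.1) ≈ -0.73.
Since ε < 0, streaming services and cable TV are complements.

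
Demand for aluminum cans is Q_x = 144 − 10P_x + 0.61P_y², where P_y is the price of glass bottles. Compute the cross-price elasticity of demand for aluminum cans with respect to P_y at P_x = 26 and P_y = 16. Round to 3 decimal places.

7.777

At P_x = 26 and P_y = 16: Q_x = 40.16.
∂Q_x/∂P_y = 1.22P_y = 1.22(16) = 19.5200.
ε = (∂Q_x/∂P_y)(P_y/Q_x) = 19.5200 × (16/40.16) ≈ 7.777.
ε > 0: substitutes.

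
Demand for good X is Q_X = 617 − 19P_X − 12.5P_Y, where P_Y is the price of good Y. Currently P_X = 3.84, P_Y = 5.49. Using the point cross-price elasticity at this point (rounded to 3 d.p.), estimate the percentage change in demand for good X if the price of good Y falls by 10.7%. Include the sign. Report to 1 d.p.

At P_X = 3.84, P_Y = 5.49: Q_X = 475.415.
∂Q_X/∂P_Y = -12.5.
ε = (∂Q_X/∂P_Y)(P_Y/Q_X) = -12.5000 × 5.49/475.415 ≈ -0.144.
%ΔQ_X ≈ ε × %ΔP_Y = -0.144 × (-10.7%) = 1.5%.

1.5%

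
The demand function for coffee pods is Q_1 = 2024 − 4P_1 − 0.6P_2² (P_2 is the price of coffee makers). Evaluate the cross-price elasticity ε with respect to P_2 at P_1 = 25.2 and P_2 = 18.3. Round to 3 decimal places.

-0.233

At P_1 = 25.2 and P_2 = 18.3: Q_1 = 1722.266.
∂Q_1/∂P_2 = -1.2P_2 = -1.2(18.3) = -21.9600.
ε = (∂Q_1/∂P_2)(P_2/Q_1) = -21.9600 × (18.3/1722.266) ≈ -0.233.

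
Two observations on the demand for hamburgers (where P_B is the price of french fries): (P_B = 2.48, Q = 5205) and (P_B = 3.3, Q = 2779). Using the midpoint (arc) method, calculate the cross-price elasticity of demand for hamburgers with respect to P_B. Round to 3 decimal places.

ΔQ_A = 2779 − 5205 = -2426; ΔP_B = 3.3 − 2.48 = 0.82.
Midpoints: Q̄_A = 3992.0, P̄_B = 2.89.
ε = (ΔQ_A/Q̄_A)/(ΔP_B/P̄_B) = (-2426/3992.0)/(0.82/2.89) ≈ -2.142.
ε < 0: hamburgers and french fries are complements.

-2.142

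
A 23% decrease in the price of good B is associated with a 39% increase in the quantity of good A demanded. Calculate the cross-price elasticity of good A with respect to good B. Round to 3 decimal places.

-1.696

ε = (%ΔQ of good A) / (%ΔP of good B) = (39%) / (-23%) ≈ -1.696.
Negative cross-price elasticity: complements.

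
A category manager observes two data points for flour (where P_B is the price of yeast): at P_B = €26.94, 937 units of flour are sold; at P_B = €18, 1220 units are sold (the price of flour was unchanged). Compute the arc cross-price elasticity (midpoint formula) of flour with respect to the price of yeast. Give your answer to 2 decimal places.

-0.66

ΔQ_A = 1220 − 937 = 283; ΔP_B = 18 − 26.94 = -8.94.
Midpoints: Q̄_A = 1078.5, P̄_B = 22.47.
ε = (ΔQ_A/Q̄_A)/(ΔP_B/P̄_B) = (283/1078.5)/(-8.94/22.47) ≈ -0.66.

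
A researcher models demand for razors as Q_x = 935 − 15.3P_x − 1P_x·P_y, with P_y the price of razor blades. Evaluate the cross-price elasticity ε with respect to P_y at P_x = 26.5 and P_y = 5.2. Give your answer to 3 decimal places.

-0.352

At P_x = 26.5 and P_y = 5.2: Q_x = 391.75.
∂Q_x/∂P_y = -1P_x = -1(26.5) = -26.5000.
ε = (∂Q_x/∂P_y)(P_y/Q_x) = -26.5000 × (5.2/391.75) ≈ -0.352.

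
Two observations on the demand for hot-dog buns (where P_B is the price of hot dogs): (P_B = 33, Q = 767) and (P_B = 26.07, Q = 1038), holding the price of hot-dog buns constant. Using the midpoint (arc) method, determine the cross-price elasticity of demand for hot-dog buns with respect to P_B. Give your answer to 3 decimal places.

ΔQ_A = 1038 − 767 = 271; ΔP_B = 26.07 − 33 = -6.93.
Midpoints: Q̄_A = 902.5, P̄_B = 29.54.
ε = (ΔQ_A/Q̄_A)/(ΔP_B/P̄_B) = (271/902.5)/(-6.93/29.54) ≈ -1.280.

-1.280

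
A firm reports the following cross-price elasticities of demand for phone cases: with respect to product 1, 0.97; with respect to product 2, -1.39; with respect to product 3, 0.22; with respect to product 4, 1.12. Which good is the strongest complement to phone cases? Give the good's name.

product 2

Complements have ε < 0. The most negative value is -1.39 (product 2).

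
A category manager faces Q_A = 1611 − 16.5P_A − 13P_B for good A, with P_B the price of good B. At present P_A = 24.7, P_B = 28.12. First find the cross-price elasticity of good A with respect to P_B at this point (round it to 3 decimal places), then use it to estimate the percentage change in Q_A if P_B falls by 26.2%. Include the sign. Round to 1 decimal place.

11.4%

At P_A = 24.7, P_B = 28.12: Q_A = 837.89.
∂Q_A/∂P_B = -13.
ε = (∂Q_A/∂P_B)(P_B/Q_A) = -13.0000 × 28.12/837.89 ≈ -0.436.
%ΔQ_A ≈ ε × %ΔP_B = -0.436 × (-26.2%) = 11.4%.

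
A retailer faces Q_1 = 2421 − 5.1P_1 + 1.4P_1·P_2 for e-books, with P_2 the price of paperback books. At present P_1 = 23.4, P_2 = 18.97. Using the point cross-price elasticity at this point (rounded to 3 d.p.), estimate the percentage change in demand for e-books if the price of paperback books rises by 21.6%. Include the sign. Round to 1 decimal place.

4.6%

At P_1 = 23.4, P_2 = 18.97: Q_1 = 2923.117.
∂Q_1/∂P_2 = 1.4P_1 = 32.7600.
ε = (∂Q_1/∂P_2)(P_2/Q_1) = 32.7600 × 18.97/2923.117 ≈ 0.213.
%ΔQ_1 ≈ ε × %ΔP_2 = 0.213 × (21.6%) = 4.6%.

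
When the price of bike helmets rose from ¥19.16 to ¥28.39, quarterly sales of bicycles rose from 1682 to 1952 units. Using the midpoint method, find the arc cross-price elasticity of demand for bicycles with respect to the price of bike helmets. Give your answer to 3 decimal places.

ΔQ_A = 1952 − 1682 = 270; ΔP_B = 28.39 − 19.16 = 9.23.
Midpoints: Q̄_A = 1817.0, P̄_B = 23.77.
ε = (ΔQ_A/Q̄_A)/(ΔP_B/P̄_B) = (270/1817.0)/(9.23/23.77) ≈ 0.383.

0.383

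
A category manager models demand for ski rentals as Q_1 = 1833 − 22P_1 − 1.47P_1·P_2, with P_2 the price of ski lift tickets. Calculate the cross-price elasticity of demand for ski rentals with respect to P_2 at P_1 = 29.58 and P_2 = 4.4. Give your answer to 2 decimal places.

-0.19

At P_1 = 29.58 and P_2 = 4.4: Q_1 = 990.917.
∂Q_1/∂P_2 = -1.47P_1 = -1.47(29.58) = -43.4826.
ε = (∂Q_1/∂P_2)(P_2/Q_1) = -43.4826 × (4.4/990.917) ≈ -0.19.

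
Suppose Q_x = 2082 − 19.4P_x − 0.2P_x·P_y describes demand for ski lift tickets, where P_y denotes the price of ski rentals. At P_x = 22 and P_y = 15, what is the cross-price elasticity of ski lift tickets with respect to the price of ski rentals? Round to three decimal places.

At P_x = 22 and P_y = 15: Q_x = 1589.2.
∂Q_x/∂P_y = -0.2P_x = -0.2(22) = -4.4000.
ε = (∂Q_x/∂P_y)(P_y/Q_x) = -4.4000 × (15/1589.2) ≈ -0.042.

-0.042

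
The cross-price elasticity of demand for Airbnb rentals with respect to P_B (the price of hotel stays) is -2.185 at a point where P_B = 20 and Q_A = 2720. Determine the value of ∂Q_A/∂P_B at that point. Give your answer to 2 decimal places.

-297.16

ε = (∂Q_A/∂P_B)·(P_B/Q_A) ⇒ ∂Q_A/∂P_B = ε·Q_A/P_B = -2.185 × 2720/20 ≈ -297.16.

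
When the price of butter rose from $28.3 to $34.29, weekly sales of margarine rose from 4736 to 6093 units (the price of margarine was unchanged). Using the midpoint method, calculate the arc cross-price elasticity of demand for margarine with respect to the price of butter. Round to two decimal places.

ΔQ_A = 6093 − 4736 = 1357; ΔP_B = 34.29 − 28.3 = 5.99.
Midpoints: Q̄_A = 5414.5, P̄_B = 31.30.
ε = (ΔQ_A/Q̄_A)/(ΔP_B/P̄_B) = (1357/5414.5)/(5.99/31.30) ≈ 1.31.

1.31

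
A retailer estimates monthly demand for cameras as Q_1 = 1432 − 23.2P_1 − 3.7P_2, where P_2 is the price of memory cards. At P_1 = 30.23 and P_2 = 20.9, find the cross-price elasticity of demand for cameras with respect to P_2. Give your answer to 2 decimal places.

At P_1 = 30.23 and P_2 = 20.9: Q_1 = 653.334.
∂Q_1/∂P_2 = -3.7.
ε = (∂Q_1/∂P_2)(P_2/Q_1) = -3.7 × (20.9/653.334) ≈ -0.12.
Since ε < 0, cameras and memory cards are complements.

-0.12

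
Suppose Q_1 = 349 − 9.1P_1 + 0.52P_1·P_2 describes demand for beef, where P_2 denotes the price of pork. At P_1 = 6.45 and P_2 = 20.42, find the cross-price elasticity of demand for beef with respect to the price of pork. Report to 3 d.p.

0.191

At P_1 = 6.45 and P_2 = 20.42: Q_1 = 358.794.
∂Q_1/∂P_2 = 0.52P_1 = 0.52(6.45) = 3.3540.
ε = (∂Q_1/∂P_2)(P_2/Q_1) = 3.3540 × (20.42/358.794) ≈ 0.191.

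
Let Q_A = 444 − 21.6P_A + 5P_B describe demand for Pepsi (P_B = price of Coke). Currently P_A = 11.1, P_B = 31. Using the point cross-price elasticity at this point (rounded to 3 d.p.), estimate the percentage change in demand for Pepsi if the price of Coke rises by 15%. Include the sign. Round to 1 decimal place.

At P_A = 11.1, P_B = 31: Q_A = 359.24.
∂Q_A/∂P_B = 5.
ε = (∂Q_A/∂P_B)(P_B/Q_A) = 5.0000 × 31/359.24 ≈ 0.431.
%ΔQ_A ≈ ε × %ΔP_B = 0.431 × (15%) = 6.5%.

6.5%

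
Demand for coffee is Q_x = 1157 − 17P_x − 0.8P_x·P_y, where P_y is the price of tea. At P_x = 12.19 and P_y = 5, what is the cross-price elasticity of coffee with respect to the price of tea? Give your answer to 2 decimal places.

-0.05

At P_x = 12.19 and P_y = 5: Q_x = 901.01.
∂Q_x/∂P_y = -0.8P_x = -0.8(12.19) = -9.7520.
ε = (∂Q_x/∂P_y)(P_y/Q_x) = -9.7520 × (5/901.01) ≈ -0.05.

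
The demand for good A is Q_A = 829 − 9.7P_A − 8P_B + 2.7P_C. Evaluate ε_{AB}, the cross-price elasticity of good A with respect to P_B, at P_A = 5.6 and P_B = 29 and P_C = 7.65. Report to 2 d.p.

-0.41

At P_A = 5.6 and P_B = 29 and P_C = 7.65: Q_A = 563.335.
∂Q_A/∂P_B = -8.
ε = (∂Q_A/∂P_B)(P_B/Q_A) = -8 × (29/563.335) ≈ -0.41.
Since ε < 0, good A and good B are complements.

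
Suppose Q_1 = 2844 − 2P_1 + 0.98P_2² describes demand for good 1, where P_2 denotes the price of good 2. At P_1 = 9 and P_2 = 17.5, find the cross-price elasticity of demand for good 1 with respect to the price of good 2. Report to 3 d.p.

0.192

At P_1 = 9 and P_2 = 17.5: Q_1 = 3126.125.
∂Q_1/∂P_2 = 1.96P_2 = 1.96(17.5) = 34.3000.
ε = (∂Q_1/∂P_2)(P_2/Q_1) = 34.3000 × (17.5/3126.125) ≈ 0.192.
ε > 0: substitutes.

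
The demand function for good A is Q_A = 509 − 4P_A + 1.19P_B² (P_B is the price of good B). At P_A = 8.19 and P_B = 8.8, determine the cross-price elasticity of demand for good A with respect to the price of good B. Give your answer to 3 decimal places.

0.324

At P_A = 8.19 and P_B = 8.8: Q_A = 568.394.
∂Q_A/∂P_B = 2.38P_B = 2.38(8.8) = 20.9440.
ε = (∂Q_A/∂P_B)(P_B/Q_A) = 20.9440 × (8.8/568.394) ≈ 0.324.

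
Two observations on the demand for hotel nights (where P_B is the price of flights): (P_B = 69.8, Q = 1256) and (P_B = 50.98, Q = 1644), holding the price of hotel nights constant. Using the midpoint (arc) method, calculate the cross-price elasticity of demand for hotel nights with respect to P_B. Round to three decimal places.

ΔQ_A = 1644 − 1256 = 388; ΔP_B = 50.98 − 69.8 = -18.82.
Midpoints: Q̄_A = 1450.0, P̄_B = 60.39.
ε = (ΔQ_A/Q̄_A)/(ΔP_B/P̄_B) = (388/1450.0)/(-18.82/60.39) ≈ -0.859.

-0.859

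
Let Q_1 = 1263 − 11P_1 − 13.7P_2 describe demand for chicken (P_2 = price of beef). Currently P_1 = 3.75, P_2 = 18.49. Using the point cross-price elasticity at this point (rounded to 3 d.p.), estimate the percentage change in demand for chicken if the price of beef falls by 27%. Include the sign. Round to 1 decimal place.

7.1%

At P_1 = 3.75, P_2 = 18.49: Q_1 = 968.437.
∂Q_1/∂P_2 = -13.7.
ε = (∂Q_1/∂P_2)(P_2/Q_1) = -13.7000 × 18.49/968.437 ≈ -0.262.
%ΔQ_1 ≈ ε × %ΔP_2 = -0.262 × (-27%) = 7.1%.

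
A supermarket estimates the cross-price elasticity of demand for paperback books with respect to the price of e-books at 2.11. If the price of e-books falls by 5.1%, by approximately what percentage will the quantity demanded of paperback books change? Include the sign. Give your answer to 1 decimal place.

%ΔQ ≈ ε × %ΔP of e-books = 2.11 × (-5.1%) = -10.8%.
Demand for paperback books falls by about 10.8%.

-10.8%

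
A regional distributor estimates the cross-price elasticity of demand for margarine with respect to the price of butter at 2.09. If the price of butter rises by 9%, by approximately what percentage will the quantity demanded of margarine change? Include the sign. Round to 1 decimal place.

18.8%

%ΔQ ≈ ε × %ΔP of butter = 2.09 × (9%) = 18.8%.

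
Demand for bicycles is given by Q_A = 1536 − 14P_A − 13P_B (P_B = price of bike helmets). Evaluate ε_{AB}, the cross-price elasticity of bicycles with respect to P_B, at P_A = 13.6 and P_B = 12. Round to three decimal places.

-0.131

At P_A = 13.6 and P_B = 12: Q_A = 1189.6.
∂Q_A/∂P_B = -13.
ε = (∂Q_A/∂P_B)(P_B/Q_A) = -13 × (12/1189.6) ≈ -0.131.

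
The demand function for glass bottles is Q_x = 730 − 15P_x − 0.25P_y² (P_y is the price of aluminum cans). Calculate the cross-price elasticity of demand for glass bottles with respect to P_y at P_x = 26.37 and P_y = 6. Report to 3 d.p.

At P_x = 26.37 and P_y = 6: Q_x = 325.45.
∂Q_x/∂P_y = -0.5P_y = -0.5(6) = -3.0000.
ε = (∂Q_x/∂P_y)(P_y/Q_x) = -3.0000 × (6/325.45) ≈ -0.055.

-0.055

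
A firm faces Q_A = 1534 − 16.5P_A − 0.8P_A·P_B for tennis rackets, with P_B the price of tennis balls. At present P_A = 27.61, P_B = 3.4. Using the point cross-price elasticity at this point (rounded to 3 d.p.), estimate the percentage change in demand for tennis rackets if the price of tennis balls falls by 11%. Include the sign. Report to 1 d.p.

At P_A = 27.61, P_B = 3.4: Q_A = 1003.336.
∂Q_A/∂P_B = -0.8P_A = -22.0880.
ε = (∂Q_A/∂P_B)(P_B/Q_A) = -22.0880 × 3.4/1003.336 ≈ -0.075.
%ΔQ_A ≈ ε × %ΔP_B = -0.075 × (-11%) = 0.8%.

0.8%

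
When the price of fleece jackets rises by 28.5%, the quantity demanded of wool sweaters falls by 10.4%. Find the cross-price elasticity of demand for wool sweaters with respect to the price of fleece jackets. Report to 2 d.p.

ε = (%ΔQ of wool sweaters) / (%ΔP of fleece jackets) = (-10.4%) / (28.5%) ≈ -0.36.

-0.36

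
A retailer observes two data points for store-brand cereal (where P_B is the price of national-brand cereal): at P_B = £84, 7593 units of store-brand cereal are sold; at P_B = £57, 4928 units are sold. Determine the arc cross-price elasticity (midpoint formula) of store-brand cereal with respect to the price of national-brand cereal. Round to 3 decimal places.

ΔQ_A = 4928 − 7593 = -2665; ΔP_B = 57 − 84 = -27.
Midpoints: Q̄_A = 6260.5, P̄_B = 70.50.
ε = (ΔQ_A/Q̄_A)/(ΔP_B/P̄_B) = (-2665/6260.5)/(-27/70.50) ≈ 1.112.
ε > 0: store-brand cereal and national-brand cereal are substitutes.

1.112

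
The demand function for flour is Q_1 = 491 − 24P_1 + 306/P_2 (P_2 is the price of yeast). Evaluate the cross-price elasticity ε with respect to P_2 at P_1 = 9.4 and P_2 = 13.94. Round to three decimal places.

-0.076

At P_1 = 9.4 and P_2 = 13.94: Q_1 = 287.351.
∂Q_1/∂P_2 = −306/P_2² = -1.5747.
ε = (∂Q_1/∂P_2)(P_2/Q_1) = -1.5747 × (13.94/287.351) ≈ -0.076.
ε < 0: complements.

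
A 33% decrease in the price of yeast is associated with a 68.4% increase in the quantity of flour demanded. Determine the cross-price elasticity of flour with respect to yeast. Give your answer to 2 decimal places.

ε = (%ΔQ of flour) / (%ΔP of yeast) = (68.4%) / (-33%) ≈ -2.07.
Negative cross-price elasticity: complements.

-2.07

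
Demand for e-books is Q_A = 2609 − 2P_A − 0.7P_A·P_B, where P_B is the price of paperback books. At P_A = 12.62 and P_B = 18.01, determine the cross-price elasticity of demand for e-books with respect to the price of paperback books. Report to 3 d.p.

At P_A = 12.62 and P_B = 18.01: Q_A = 2424.660.
∂Q_A/∂P_B = -0.7P_A = -0.7(12.62) = -8.8340.
ε = (∂Q_A/∂P_B)(P_B/Q_A) = -8.8340 × (18.01/2424.660) ≈ -0.066.

-0.066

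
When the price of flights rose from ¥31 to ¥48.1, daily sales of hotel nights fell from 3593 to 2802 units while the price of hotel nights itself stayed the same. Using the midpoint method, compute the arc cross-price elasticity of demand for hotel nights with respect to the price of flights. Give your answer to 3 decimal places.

-0.572

ΔQ_A = 2802 − 3593 = -791; ΔP_B = 48.1 − 31 = 17.1.
Midpoints: Q̄_A = 3197.5, P̄_B = 39.55.
ε = (ΔQ_A/Q̄_A)/(ΔP_B/P̄_B) = (-791/3197.5)/(17.1/39.55) ≈ -0.572.
ε < 0: hotel nights and flights are complements.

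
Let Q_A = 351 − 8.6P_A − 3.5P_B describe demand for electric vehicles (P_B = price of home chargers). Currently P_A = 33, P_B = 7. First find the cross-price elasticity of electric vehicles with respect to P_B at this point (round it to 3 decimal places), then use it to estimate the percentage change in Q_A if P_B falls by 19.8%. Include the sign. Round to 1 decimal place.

11.4%

At P_A = 33, P_B = 7: Q_A = 42.7.
∂Q_A/∂P_B = -3.5.
ε = (∂Q_A/∂P_B)(P_B/Q_A) = -3.5000 × 7/42.7 ≈ -0.574.
%ΔQ_A ≈ ε × %ΔP_B = -0.574 × (-19.8%) = 11.4%.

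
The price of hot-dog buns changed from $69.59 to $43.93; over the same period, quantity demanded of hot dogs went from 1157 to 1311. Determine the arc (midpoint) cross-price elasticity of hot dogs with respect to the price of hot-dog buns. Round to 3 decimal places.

ΔQ_A = 1311 − 1157 = 154; ΔP_B = 43.93 − 69.59 = -25.66.
Midpoints: Q̄_A = 1234.0, P̄_B = 56.76.
ε = (ΔQ_A/Q̄_A)/(ΔP_B/P̄_B) = (154/1234.0)/(-25.66/56.76) ≈ -0.276.

-0.276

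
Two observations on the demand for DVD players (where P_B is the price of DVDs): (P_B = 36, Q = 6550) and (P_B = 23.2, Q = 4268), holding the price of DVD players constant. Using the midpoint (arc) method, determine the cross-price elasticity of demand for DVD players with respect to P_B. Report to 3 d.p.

ΔQ_A = 4268 − 6550 = -2282; ΔP_B = 23.2 − 36 = -12.8.
Midpoints: Q̄_A = 5409.0, P̄_B = 29.60.
ε = (ΔQ_A/Q̄_A)/(ΔP_B/P̄_B) = (-2282/5409.0)/(-12.8/29.60) ≈ 0.976.
ε > 0: DVD players and DVDs are substitutes.

0.976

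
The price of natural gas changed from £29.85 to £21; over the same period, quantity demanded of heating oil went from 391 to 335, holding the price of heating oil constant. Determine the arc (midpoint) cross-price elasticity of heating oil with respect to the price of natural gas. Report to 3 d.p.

0.443

ΔQ_A = 335 − 391 = -56; ΔP_B = 21 − 29.85 = -8.85.
Midpoints: Q̄_A = 363.0, P̄_B = 25.43.
ε = (ΔQ_A/Q̄_A)/(ΔP_B/P̄_B) = (-56/363.0)/(-8.85/25.43) ≈ 0.443.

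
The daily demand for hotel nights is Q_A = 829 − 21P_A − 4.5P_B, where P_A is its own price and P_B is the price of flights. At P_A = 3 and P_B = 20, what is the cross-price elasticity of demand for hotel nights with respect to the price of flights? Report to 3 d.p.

-0.133

At P_A = 3 and P_B = 20: Q_A = 676.
∂Q_A/∂P_B = -4.5.
ε = (∂Q_A/∂P_B)(P_B/Q_A) = -4.5 × (20/676) ≈ -0.133.
Since ε < 0, hotel nights and flights are complements.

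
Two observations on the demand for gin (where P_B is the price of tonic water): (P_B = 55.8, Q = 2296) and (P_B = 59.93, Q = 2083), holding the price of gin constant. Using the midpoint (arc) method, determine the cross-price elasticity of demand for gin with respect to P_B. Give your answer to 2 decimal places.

ΔQ_A = 2083 − 2296 = -213; ΔP_B = 59.93 − 55.8 = 4.13.
Midpoints: Q̄_A = 2189.5, P̄_B = 57.86.
ε = (ΔQ_A/Q̄_A)/(ΔP_B/P̄_B) = (-213/2189.5)/(4.13/57.86) ≈ -1.36.

-1.36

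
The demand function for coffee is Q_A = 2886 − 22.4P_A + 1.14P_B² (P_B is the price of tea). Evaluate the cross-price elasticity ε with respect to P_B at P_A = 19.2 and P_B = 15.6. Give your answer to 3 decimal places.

At P_A = 19.2 and P_B = 15.6: Q_A = 2733.350.
∂Q_A/∂P_B = 2.28P_B = 2.28(15.6) = 35.5680.
ε = (∂Q_A/∂P_B)(P_B/Q_A) = 35.5680 × (15.6/2733.350) ≈ 0.203.
ε > 0: substitutes.

0.203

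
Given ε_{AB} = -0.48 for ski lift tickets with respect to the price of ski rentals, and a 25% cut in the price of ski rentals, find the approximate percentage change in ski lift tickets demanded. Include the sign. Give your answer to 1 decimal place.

12.0%

%ΔQ ≈ ε × %ΔP of ski rentals = -0.48 × (-25%) = 12.0%.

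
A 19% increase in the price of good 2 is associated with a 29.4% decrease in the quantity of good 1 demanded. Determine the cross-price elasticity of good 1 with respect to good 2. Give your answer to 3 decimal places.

-1.547

ε = (%ΔQ of good 1) / (%ΔP of good 2) = (-29.4%) / (19%) ≈ -1.547.
Negative cross-price elasticity: complements.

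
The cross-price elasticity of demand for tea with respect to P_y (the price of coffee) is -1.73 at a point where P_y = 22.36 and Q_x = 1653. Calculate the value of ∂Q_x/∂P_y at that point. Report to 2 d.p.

-127.89

ε = (∂Q_x/∂P_y)·(P_y/Q_x) ⇒ ∂Q_x/∂P_y = ε·Q_x/P_y = -1.73 × 1653/22.36 ≈ -127.89.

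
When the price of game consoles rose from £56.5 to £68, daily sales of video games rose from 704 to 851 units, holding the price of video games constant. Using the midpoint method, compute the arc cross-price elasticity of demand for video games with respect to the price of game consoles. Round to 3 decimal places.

1.023

ΔQ_A = 851 − 704 = 147; ΔP_B = 68 − 56.5 = 11.5.
Midpoints: Q̄_A = 777.5, P̄_B = 62.25.
ε = (ΔQ_A/Q̄_A)/(ΔP_B/P̄_B) = (147/777.5)/(11.5/62.25) ≈ 1.023.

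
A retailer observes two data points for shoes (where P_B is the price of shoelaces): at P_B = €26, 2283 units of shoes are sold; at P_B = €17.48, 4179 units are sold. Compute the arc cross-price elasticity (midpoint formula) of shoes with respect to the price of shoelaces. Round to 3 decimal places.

ΔQ_A = 4179 − 2283 = 1896; ΔP_B = 17.48 − 26 = -8.52.
Midpoints: Q̄_A = 3231.0, P̄_B = 21.74.
ε = (ΔQ_A/Q̄_A)/(ΔP_B/P̄_B) = (1896/3231.0)/(-8.52/21.74) ≈ -1.497.
ε < 0: shoes and shoelaces are complements.

-1.497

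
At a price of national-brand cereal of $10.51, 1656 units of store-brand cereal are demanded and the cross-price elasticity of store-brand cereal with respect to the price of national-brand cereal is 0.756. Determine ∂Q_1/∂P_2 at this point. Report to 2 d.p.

119.12

ε = (∂Q_1/∂P_2)·(P_2/Q_1) ⇒ ∂Q_1/∂P_2 = ε·Q_1/P_2 = 0.756 × 1656/10.51 ≈ 119.12.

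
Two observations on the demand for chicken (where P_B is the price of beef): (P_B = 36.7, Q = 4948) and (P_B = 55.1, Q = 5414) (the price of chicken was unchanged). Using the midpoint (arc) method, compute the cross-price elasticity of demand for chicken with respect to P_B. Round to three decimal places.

ΔQ_A = 5414 − 4948 = 466; ΔP_B = 55.1 − 36.7 = 18.4.
Midpoints: Q̄_A = 5181.0, P̄_B = 45.90.
ε = (ΔQ_A/Q̄_A)/(ΔP_B/P̄_B) = (466/5181.0)/(18.4/45.90) ≈ 0.224.
ε > 0: chicken and beef are substitutes.

0.224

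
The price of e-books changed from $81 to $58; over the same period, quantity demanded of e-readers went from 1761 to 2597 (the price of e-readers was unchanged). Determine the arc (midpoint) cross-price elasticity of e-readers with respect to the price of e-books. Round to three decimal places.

-1.159

ΔQ_A = 2597 − 1761 = 836; ΔP_B = 58 − 81 = -23.
Midpoints: Q̄_A = 2179.0, P̄_B = 69.50.
ε = (ΔQ_A/Q̄_A)/(ΔP_B/P̄_B) = (836/2179.0)/(-23/69.50) ≈ -1.159.
ε < 0: e-readers and e-books are complements.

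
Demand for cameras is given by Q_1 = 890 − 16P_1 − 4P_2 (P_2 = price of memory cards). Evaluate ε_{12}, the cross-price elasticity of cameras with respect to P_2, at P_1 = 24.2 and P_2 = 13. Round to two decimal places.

-0.12

At P_1 = 24.2 and P_2 = 13: Q_1 = 450.8.
∂Q_1/∂P_2 = -4.
ε = (∂Q_1/∂P_2)(P_2/Q_1) = -4 × (13/450.8) ≈ -0.12.
Since ε < 0, cameras and memory cards are complements.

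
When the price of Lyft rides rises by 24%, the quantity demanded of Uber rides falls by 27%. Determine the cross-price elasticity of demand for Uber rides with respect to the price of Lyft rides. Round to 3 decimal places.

-1.125

ε = (%ΔQ of Uber rides) / (%ΔP of Lyft rides) = (-27%) / (24%) ≈ -1.125.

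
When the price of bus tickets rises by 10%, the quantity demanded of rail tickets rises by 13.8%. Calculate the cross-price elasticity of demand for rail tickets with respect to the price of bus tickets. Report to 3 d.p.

ε = (%ΔQ of rail tickets) / (%ΔP of bus tickets) = (13.8%) / (10%) ≈ 1.380.
Positive cross-price elasticity: substitutes.

1.380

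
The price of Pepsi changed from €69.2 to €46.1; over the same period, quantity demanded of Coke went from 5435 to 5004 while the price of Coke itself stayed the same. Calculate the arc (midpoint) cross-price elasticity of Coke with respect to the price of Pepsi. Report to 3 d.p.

0.206

ΔQ_A = 5004 − 5435 = -431; ΔP_B = 46.1 − 69.2 = -23.1.
Midpoints: Q̄_A = 5219.5, P̄_B = 57.65.
ε = (ΔQ_A/Q̄_A)/(ΔP_B/P̄_B) = (-431/5219.5)/(-23.1/57.65) ≈ 0.206.
ε > 0: Coke and Pepsi are substitutes.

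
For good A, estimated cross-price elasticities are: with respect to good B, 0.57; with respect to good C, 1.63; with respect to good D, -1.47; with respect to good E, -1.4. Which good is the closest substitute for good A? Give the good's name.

Substitutes have ε > 0. Among the positive values, 1.63 (good C) is largest.

good C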